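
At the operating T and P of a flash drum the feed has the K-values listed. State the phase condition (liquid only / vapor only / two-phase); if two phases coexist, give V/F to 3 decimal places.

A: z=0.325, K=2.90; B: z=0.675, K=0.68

ΣzᵢKᵢ = 1.401; Σzᵢ/Kᵢ = 1.105.
Both exceed 1, so a two-phase solution exists.
Binary case is linear: z₁(K₁−1)(1+ψ(K₂−1)) + z₂(K₂−1)(1+ψ(K₁−1)) = 0
⇒ ψ = [z₁(K₁−1)+z₂(K₂−1)] / [−(K₁−1)(K₂−1)] = 0.4015/0.6080 = 0.660

two-phase, V/F = 0.660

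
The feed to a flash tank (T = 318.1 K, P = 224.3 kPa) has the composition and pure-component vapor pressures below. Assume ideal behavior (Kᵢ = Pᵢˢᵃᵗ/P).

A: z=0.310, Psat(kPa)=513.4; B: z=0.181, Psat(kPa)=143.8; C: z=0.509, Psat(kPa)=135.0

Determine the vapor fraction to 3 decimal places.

Raoult's law: Kᵢ = Pᵢˢᵃᵗ/P = Pᵢˢᵃᵗ/224.3.
  K_A = 513.4/224.3 = 2.28890, K_B = 143.8/224.3 = 0.64111, K_C = 135.0/224.3 = 0.60187
Newton–Raphson from ψ = 0.41:
  ψ = 0.410: g = -0.0569, g' = -0.368 → ψ = 0.255
  ψ = 0.255: g = 0.0036, g' = -0.420 → ψ = 0.264
Converged at ψ = 0.264.

ψ = 0.264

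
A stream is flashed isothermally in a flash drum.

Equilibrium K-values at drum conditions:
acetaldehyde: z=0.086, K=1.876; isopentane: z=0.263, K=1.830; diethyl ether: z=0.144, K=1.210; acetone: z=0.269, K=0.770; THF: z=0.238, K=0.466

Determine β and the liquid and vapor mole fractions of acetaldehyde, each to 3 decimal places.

β = 0.466, x_acetaldehyde = 0.061, y_acetaldehyde = 0.115

Newton–Raphson from β = 0.59:
  β = 0.590: g = -0.0340, g' = -0.279 → β = 0.468
  β = 0.468: g = -0.0006, g' = -0.271 → β = 0.466
Converged at β = 0.466.
Compositions from xᵢ = zᵢ/(1+β(Kᵢ−1)), yᵢ = Kᵢxᵢ:
  acetaldehyde: x = 0.061, y = 0.115
  isopentane: x = 0.190, y = 0.347
  diethyl ether: x = 0.131, y = 0.159
  acetone: x = 0.301, y = 0.232
  THF: x = 0.317, y = 0.148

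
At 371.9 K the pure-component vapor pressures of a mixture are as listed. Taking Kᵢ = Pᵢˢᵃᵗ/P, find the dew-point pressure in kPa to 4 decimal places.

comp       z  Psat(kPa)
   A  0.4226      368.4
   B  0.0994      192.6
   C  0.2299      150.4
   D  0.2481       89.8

Pdew = 167.9370 kPa

At the dew point ψ → 1, so Σzᵢ/Kᵢ = 1 with Kᵢ = Pᵢˢᵃᵗ/P ⇒ 1/P = Σzᵢ/Pᵢˢᵃᵗ.
1/P = 0.4226/368.4 + 0.0994/192.6 + 0.2299/150.4 + 0.2481/89.8 = 0.0059546 ⇒ P = 167.9370 kPa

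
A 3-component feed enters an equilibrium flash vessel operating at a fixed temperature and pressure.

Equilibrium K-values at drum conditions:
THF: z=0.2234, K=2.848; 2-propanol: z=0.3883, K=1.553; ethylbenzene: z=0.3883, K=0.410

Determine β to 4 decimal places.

Material balance + equilibrium reduce to Σ zᵢ(Kᵢ−1)/(1+β(Kᵢ−1)) = 0.
Check two-phase: ΣzᵢKᵢ = 1.3985 > 1 and Σzᵢ/Kᵢ = 1.2755 > 1, so g(0) = 0.3985 > 0 and g(1) = -0.2755 < 0.
Iterate (Newton) starting at β = 0.5:
  β = 0.5000: g = 0.05783, g' = -0.5509 → β = 0.6050
  β = 0.6050: g = -0.00044, g' = -0.5636 → β = 0.6042
Converged at β = 0.6042.

β = 0.6042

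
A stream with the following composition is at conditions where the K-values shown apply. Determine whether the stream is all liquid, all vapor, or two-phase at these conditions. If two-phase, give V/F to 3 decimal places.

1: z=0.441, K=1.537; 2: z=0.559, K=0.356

all liquid

ΣzᵢKᵢ = 0.877; Σzᵢ/Kᵢ = 1.857.
Since ΣzᵢKᵢ < 1 the mixture is below its bubble point — single liquid phase.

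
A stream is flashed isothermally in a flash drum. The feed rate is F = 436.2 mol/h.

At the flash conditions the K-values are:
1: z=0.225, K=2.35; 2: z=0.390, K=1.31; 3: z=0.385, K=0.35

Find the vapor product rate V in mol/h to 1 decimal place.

Material balance + equilibrium reduce to Σ zᵢ(Kᵢ−1)/(1+ψ(Kᵢ−1)) = 0.
Check two-phase: ΣzᵢKᵢ = 1.174 > 1 and Σzᵢ/Kᵢ = 1.493 > 1, so g(0) = 0.174 > 0 and g(1) = -0.493 < 0.
Iterate (Newton) starting at ψ = 0.66:
  ψ = 0.660: g = -0.1773, g' = -0.639 → ψ = 0.383
  ψ = 0.383: g = -0.0248, g' = -0.496 → ψ = 0.333
Converged at ψ = 0.333.
Then V = ψ·F = 0.3325·436.2 = 145.0 mol/h and L = F − V = 291.2 mol/h.

V = 145.0 mol/h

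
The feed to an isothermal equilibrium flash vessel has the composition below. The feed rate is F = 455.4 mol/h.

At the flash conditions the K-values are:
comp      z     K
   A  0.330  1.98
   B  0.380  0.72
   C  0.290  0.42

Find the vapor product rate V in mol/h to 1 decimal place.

V = 52.9 mol/h

Rachford–Rice: g(β) = Σ zᵢ(Kᵢ−1)/(1+β(Kᵢ−1)) = 0.
Feasibility: ΣzᵢKᵢ = 1.049, Σzᵢ/Kᵢ = 1.385 — both > 1, two phases present.
Iterate (Newton) starting at β = 0.35:
  β = 0.350: g = -0.0882, g' = -0.366 → β = 0.109
  β = 0.109: g = 0.0029, g' = -0.402 → β = 0.116
Converged at β = 0.116.
Then V = β·F = 0.1162·455.4 = 52.9 mol/h and L = F − V = 402.5 mol/h.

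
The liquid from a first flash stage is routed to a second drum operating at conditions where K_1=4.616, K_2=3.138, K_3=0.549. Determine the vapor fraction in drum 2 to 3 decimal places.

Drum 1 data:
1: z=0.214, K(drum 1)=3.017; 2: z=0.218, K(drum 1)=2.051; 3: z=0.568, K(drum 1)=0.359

Drum 1:
Let ψ₁ = V/F and solve Σ zᵢ(Kᵢ−1)/(1+ψ₁(Kᵢ−1)) = 0.
Check two-phase: ΣzᵢKᵢ = 1.297 > 1 and Σzᵢ/Kᵢ = 1.759 > 1, so g(0) = 0.297 > 0 and g(1) = -0.759 < 0.
Newton–Raphson from ψ₁ = 0.52:
  ψ₁ = 0.520: g = -0.1873, g' = -0.833 → ψ₁ = 0.295
  ψ₁ = 0.295: g = -0.0036, g' = -0.837 → ψ₁ = 0.291
Converged at ψ₁ = 0.291.
Drum-1 compositions:
  1: x = 0.135, y = 0.407
  2: x = 0.167, y = 0.342
  3: x = 0.698, y = 0.251
Drum-2 feed = drum-1 liquid: z₂ = (0.1349, 0.1670, 0.6982).
Drum 2:
Newton iteration, ψ₂⁰ = 0.48:
  ψ₂ = 0.480: g = -0.0474, g' = -0.653 → ψ₂ = 0.407
  ψ₂ = 0.407: g = 0.0023, g' = -0.720 → ψ₂ = 0.411
Converged at ψ₂ = 0.411.
  1: x = 0.054, y = 0.251
  2: x = 0.089, y = 0.279
  3: x = 0.857, y = 0.470

V/F (drum 2) = 0.411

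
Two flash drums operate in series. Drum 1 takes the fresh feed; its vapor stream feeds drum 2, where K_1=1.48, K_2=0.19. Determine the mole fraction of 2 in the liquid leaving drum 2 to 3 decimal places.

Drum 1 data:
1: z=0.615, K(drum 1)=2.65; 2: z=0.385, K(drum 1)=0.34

Drum 1:
Rachford–Rice: g(ψ₁) = Σ zᵢ(Kᵢ−1)/(1+ψ₁(Kᵢ−1)) = 0.
Check two-phase: ΣzᵢKᵢ = 1.761 > 1 and Σzᵢ/Kᵢ = 1.364 > 1, so g(0) = 0.761 > 0 and g(1) = -0.364 < 0.
Iterate (Newton) starting at ψ₁ = 0.5:
  ψ₁ = 0.500: g = 0.1768, g' = -0.876 → ψ₁ = 0.702
  ψ₁ = 0.702: g = -0.0030, g' = -0.941 → ψ₁ = 0.698
Converged at ψ₁ = 0.698.
Drum-1 compositions:
  1: x = 0.286, y = 0.757
  2: x = 0.714, y = 0.243
Drum-2 feed = drum-1 vapor: z₂ = (0.7571, 0.2429).
Drum 2:
Material balance + equilibrium reduce to Σ zᵢ(Kᵢ−1)/(1+ψ₂(Kᵢ−1)) = 0.
g(0) = ΣzᵢKᵢ − 1 = 0.167 and g(1) = 1 − Σzᵢ/Kᵢ = -0.790, so a root lies in (0, 1).
Binary case is linear: z₁(K₁−1)(1+ψ₂(K₂−1)) + z₂(K₂−1)(1+ψ₂(K₁−1)) = 0
⇒ ψ₂ = [z₁(K₁−1)+z₂(K₂−1)] / [−(K₁−1)(K₂−1)] = 0.1667/0.3888 = 0.429
  1: x = 0.628, y = 0.929
  2: x = 0.372, y = 0.071

x_2 (drum 2) = 0.372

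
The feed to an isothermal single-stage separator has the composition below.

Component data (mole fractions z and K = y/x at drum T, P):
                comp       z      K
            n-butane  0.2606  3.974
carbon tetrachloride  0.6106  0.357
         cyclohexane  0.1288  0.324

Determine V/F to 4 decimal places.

Material balance + equilibrium reduce to Σ zᵢ(Kᵢ−1)/(1+V/F(Kᵢ−1)) = 0.
Feasibility: ΣzᵢKᵢ = 1.2953, Σzᵢ/Kᵢ = 2.1735 — both > 1, two phases present.
Newton iteration, V/F⁰ = 0.56:
  V/F = 0.5600: g = -0.46288, g' = -1.0933 → V/F = 0.1366
  V/F = 0.1366: g = 0.02473, g' = -1.5403 → V/F = 0.1527
  V/F = 0.1527: g = 0.00054, g' = -1.4737 → V/F = 0.1531
Converged at V/F = 0.1531.

V/F = 0.1531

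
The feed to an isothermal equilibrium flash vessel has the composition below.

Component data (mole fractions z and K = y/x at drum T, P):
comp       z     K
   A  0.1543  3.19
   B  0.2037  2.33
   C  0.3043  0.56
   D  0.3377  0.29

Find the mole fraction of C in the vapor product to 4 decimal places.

Newton iteration, ψ⁰ = 0.5:
  ψ = 0.5000: g = -0.21938, g' = -0.8046 → ψ = 0.2274
  ψ = 0.2274: g = -0.00108, g' = -0.8571 → ψ = 0.2261
Converged at ψ = 0.2261.
Compositions from xᵢ = zᵢ/(1+ψ(Kᵢ−1)), yᵢ = Kᵢxᵢ:
  A: x = 0.1032, y = 0.3292
  B: x = 0.1566, y = 0.3649
  C: x = 0.3379, y = 0.1892
  D: x = 0.4023, y = 0.1167

y_C = 0.1892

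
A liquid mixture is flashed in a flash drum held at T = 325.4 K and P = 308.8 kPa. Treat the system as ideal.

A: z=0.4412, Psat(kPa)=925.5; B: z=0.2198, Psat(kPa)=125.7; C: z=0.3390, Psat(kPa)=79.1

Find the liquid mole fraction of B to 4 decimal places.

x_B = 0.2799

Raoult's law: Kᵢ = Pᵢˢᵃᵗ/P = Pᵢˢᵃᵗ/308.8.
  K_A = 925.5/308.8 = 2.997085, K_B = 125.7/308.8 = 0.407060, K_C = 79.1/308.8 = 0.256153
Let ψ = V/F and solve Σ zᵢ(Kᵢ−1)/(1+ψ(Kᵢ−1)) = 0.
Check two-phase: ΣzᵢKᵢ = 1.4986 > 1 and Σzᵢ/Kᵢ = 2.0106 > 1, so g(0) = 0.4986 > 0 and g(1) = -1.0106 < 0.
Iterate (Newton) starting at ψ = 0.5:
  ψ = 0.5000: g = -0.14586, g' = -1.0722 → ψ = 0.3640
  ψ = 0.3640: g = -0.00173, g' = -1.0684 → ψ = 0.3623
Converged at ψ = 0.3623.
Compositions from xᵢ = zᵢ/(1+ψ(Kᵢ−1)), yᵢ = Kᵢxᵢ:
  A: x = 0.2560, y = 0.7672
  B: x = 0.2799, y = 0.1140
  C: x = 0.4641, y = 0.1189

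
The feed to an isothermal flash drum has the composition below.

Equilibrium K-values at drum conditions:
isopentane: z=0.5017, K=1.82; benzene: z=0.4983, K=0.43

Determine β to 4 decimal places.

β = 0.2725

Binary case is linear: z₁(K₁−1)(1+β(K₂−1)) + z₂(K₂−1)(1+β(K₁−1)) = 0
⇒ β = [z₁(K₁−1)+z₂(K₂−1)] / [−(K₁−1)(K₂−1)] = 0.12736/0.46740 = 0.2725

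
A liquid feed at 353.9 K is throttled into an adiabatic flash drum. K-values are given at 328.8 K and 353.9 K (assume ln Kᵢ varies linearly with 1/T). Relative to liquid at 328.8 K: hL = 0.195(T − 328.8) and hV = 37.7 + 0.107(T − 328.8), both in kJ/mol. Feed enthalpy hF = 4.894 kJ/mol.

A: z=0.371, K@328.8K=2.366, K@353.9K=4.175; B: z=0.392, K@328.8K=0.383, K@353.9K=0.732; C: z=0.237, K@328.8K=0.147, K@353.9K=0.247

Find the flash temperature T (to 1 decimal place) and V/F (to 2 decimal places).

Adiabatic flash: solve Rachford–Rice at each trial T, then check hF = ψ·hV(T) + (1−ψ)·hL(T).
  T = 328.8 K: K = (2.366, 0.383, 0.147), RR gives ψ = 0.064, H_out = 2.429 kJ/mol
  T = 353.9 K: K = (4.175, 0.732, 0.247), RR gives ψ = 0.551, H_out = 24.456 kJ/mol
  T = 341.4 K: K = (3.180, 0.537, 0.193), RR gives ψ = 0.325, H_out = 14.348 kJ/mol
  T = 335.1 K: K = (2.750, 0.455, 0.169), RR gives ψ = 0.205, H_out = 8.835 kJ/mol
  T = 332.0 K: K = (2.556, 0.418, 0.158), RR gives ψ = 0.139, H_out = 5.840 kJ/mol
  T = 330.4 K: K = (2.460, 0.400, 0.152), RR gives ψ = 0.103, H_out = 4.183 kJ/mol
Linear interpolation between T = 330.4 (H_out = 4.183) and T = 332.0 (H_out = 5.840) on hF = 4.894 gives T ≈ 331.1 K, at which ψ = 0.12.

T = 331.1 K, V/F = 0.12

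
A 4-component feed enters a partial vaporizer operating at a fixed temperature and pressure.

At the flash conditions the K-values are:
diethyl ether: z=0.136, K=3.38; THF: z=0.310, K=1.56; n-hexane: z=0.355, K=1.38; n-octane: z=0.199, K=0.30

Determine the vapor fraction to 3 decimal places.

Material balance + equilibrium reduce to Σ zᵢ(Kᵢ−1)/(1+ψ(Kᵢ−1)) = 0.
g(0) = ΣzᵢKᵢ − 1 = 0.493 and g(1) = 1 − Σzᵢ/Kᵢ = -0.160, so a root lies in (0, 1).
Newton–Raphson from ψ = 0.54:
  ψ = 0.540: g = 0.1629, g' = -0.492 → ψ = 0.871
  ψ = 0.871: g = -0.0335, g' = -0.795 → ψ = 0.829
  ψ = 0.829: g = -0.0017, g' = -0.715 → ψ = 0.826
Converged at ψ = 0.826.

ψ = 0.826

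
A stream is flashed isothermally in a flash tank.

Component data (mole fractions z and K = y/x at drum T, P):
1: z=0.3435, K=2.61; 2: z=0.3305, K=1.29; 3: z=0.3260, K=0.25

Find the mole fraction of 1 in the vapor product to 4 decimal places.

Material balance + equilibrium reduce to Σ zᵢ(Kᵢ−1)/(1+β(Kᵢ−1)) = 0.
g(0) = ΣzᵢKᵢ − 1 = 0.4044 and g(1) = 1 − Σzᵢ/Kᵢ = -0.6918, so a root lies in (0, 1).
Iterate (Newton) starting at β = 0.57:
  β = 0.5700: g = -0.05644, g' = -0.8221 → β = 0.5013
  β = 0.5013: g = -0.00213, g' = -0.7648 → β = 0.4986
Converged at β = 0.4986.
Compositions from xᵢ = zᵢ/(1+β(Kᵢ−1)), yᵢ = Kᵢxᵢ:
  1: x = 0.1906, y = 0.4973
  2: x = 0.2888, y = 0.3725
  3: x = 0.5207, y = 0.1302

y_1 = 0.4973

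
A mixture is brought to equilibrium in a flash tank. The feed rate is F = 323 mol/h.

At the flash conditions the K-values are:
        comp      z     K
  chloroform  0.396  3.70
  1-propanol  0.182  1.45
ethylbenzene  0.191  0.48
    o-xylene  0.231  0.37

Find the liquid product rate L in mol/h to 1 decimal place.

L = 90.5 mol/h

Rachford–Rice: g(ψ) = Σ zᵢ(Kᵢ−1)/(1+ψ(Kᵢ−1)) = 0.
g(0) = ΣzᵢKᵢ − 1 = 0.906 and g(1) = 1 − Σzᵢ/Kᵢ = -0.255, so a root lies in (0, 1).
Newton iteration, ψ⁰ = 0.5:
  ψ = 0.500: g = 0.1752, g' = -0.837 → ψ = 0.709
  ψ = 0.709: g = 0.0084, g' = -0.790 → ψ = 0.720
Converged at ψ = 0.720.
Then V = ψ·F = 0.7199·323 = 232.5 mol/h and L = F − V = 90.5 mol/h.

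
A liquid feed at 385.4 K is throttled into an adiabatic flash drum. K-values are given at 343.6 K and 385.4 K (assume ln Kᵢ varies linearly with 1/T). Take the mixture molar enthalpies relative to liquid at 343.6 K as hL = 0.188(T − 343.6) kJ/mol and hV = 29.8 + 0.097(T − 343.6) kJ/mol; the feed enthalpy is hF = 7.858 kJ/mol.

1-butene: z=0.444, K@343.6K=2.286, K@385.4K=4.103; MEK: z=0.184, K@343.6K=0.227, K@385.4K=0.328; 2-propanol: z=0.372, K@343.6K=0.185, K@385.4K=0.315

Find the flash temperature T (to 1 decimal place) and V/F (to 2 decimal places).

Adiabatic flash: solve Rachford–Rice at each trial T, then check hF = ψ·hV(T) + (1−ψ)·hL(T).
  T = 343.6 K: K = (2.286, 0.227, 0.185), RR gives ψ = 0.122, H_out = 3.631 kJ/mol
  T = 385.4 K: K = (4.103, 0.328, 0.315), RR gives ψ = 0.473, H_out = 20.156 kJ/mol
  T = 364.5 K: K = (3.114, 0.276, 0.245), RR gives ψ = 0.333, H_out = 13.223 kJ/mol
  T = 354.1 K: K = (2.682, 0.251, 0.214), RR gives ψ = 0.243, H_out = 8.991 kJ/mol
  T = 348.9 K: K = (2.481, 0.239, 0.199), RR gives ψ = 0.188, H_out = 6.518 kJ/mol
  T = 351.5 K: K = (2.581, 0.245, 0.207), RR gives ψ = 0.217, H_out = 7.792 kJ/mol
  T = 352.8 K: K = (2.631, 0.248, 0.210), RR gives ψ = 0.230, H_out = 8.400 kJ/mol
Linear interpolation between T = 351.5 (H_out = 7.792) and T = 352.8 (H_out = 8.400) on hF = 7.858 gives T ≈ 351.6 K, at which ψ = 0.22.

T = 351.6 K, V/F = 0.22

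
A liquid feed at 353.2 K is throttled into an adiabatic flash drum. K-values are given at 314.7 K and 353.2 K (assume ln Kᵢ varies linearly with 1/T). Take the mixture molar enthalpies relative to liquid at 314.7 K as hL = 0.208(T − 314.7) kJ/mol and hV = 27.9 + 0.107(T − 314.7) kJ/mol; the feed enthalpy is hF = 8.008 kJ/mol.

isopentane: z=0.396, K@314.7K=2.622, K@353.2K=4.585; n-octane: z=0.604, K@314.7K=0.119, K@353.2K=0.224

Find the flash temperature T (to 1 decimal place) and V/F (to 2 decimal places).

T = 328.2 K, V/F = 0.20

Adiabatic flash: solve Rachford–Rice at each trial T, then check hF = ψ·hV(T) + (1−ψ)·hL(T).
  T = 314.7 K: K = (2.622, 0.119), RR gives ψ = 0.077, H_out = 2.151 kJ/mol
  T = 353.2 K: K = (4.585, 0.224), RR gives ψ = 0.342, H_out = 16.216 kJ/mol
  T = 333.9 K: K = (3.521, 0.166), RR gives ψ = 0.235, H_out = 10.102 kJ/mol
  T = 324.3 K: K = (3.052, 0.141), RR gives ψ = 0.167, H_out = 6.488 kJ/mol
  T = 329.1 K: K = (3.281, 0.153), RR gives ψ = 0.203, H_out = 8.364 kJ/mol
  T = 326.7 K: K = (3.165, 0.147), RR gives ψ = 0.185, H_out = 7.445 kJ/mol
Linear interpolation between T = 326.7 (H_out = 7.445) and T = 329.1 (H_out = 8.364) on hF = 8.008 gives T ≈ 328.2 K, at which ψ = 0.20.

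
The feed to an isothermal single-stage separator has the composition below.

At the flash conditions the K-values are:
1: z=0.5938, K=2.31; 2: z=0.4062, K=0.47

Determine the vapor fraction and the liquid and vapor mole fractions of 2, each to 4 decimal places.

Let ψ = V/F and solve Σ zᵢ(Kᵢ−1)/(1+ψ(Kᵢ−1)) = 0.
g(0) = ΣzᵢKᵢ − 1 = 0.5626 and g(1) = 1 − Σzᵢ/Kᵢ = -0.1213, so a root lies in (0, 1).
Binary case is linear: z₁(K₁−1)(1+ψ(K₂−1)) + z₂(K₂−1)(1+ψ(K₁−1)) = 0
⇒ ψ = [z₁(K₁−1)+z₂(K₂−1)] / [−(K₁−1)(K₂−1)] = 0.56259/0.69430 = 0.8103
Compositions from xᵢ = zᵢ/(1+ψ(Kᵢ−1)), yᵢ = Kᵢxᵢ:
  1: x = 0.2880, y = 0.6654
  2: x = 0.7120, y = 0.3346

ψ = 0.8103, x_2 = 0.7120, y_2 = 0.3346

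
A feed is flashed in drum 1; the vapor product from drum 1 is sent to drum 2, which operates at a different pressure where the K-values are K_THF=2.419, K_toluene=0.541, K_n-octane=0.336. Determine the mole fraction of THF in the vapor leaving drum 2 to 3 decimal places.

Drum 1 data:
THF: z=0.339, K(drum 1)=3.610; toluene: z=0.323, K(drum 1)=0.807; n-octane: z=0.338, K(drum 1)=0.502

y_THF (drum 2) = 0.683

Drum 1:
Rachford–Rice: g(ψ₁) = Σ zᵢ(Kᵢ−1)/(1+ψ₁(Kᵢ−1)) = 0.
g(0) = ΣzᵢKᵢ − 1 = 0.654 and g(1) = 1 − Σzᵢ/Kᵢ = -0.167, so a root lies in (0, 1).
Newton iteration, ψ₁⁰ = 0.5:
  ψ₁ = 0.500: g = 0.0907, g' = -0.598 → ψ₁ = 0.652
  ψ₁ = 0.652: g = 0.0071, g' = -0.516 → ψ₁ = 0.665
Converged at ψ₁ = 0.665.
Drum-1 compositions:
  THF: x = 0.124, y = 0.447
  toluene: x = 0.371, y = 0.299
  n-octane: x = 0.506, y = 0.254
Drum-2 feed = drum-1 vapor: z₂ = (0.4471, 0.2991, 0.2538).
Drum 2:
Let ψ₂ = V/F and solve Σ zᵢ(Kᵢ−1)/(1+ψ₂(Kᵢ−1)) = 0.
g(0) = ΣzᵢKᵢ − 1 = 0.329 and g(1) = 1 − Σzᵢ/Kᵢ = -0.493, so a root lies in (0, 1).
Newton iteration, ψ₂⁰ = 0.36:
  ψ₂ = 0.360: g = 0.0341, g' = -0.678 → ψ₂ = 0.410
  ψ₂ = 0.410: g = 0.0003, g' = -0.667 → ψ₂ = 0.411
Converged at ψ₂ = 0.411.
  THF: x = 0.282, y = 0.683
  toluene: x = 0.369, y = 0.199
  n-octane: x = 0.349, y = 0.117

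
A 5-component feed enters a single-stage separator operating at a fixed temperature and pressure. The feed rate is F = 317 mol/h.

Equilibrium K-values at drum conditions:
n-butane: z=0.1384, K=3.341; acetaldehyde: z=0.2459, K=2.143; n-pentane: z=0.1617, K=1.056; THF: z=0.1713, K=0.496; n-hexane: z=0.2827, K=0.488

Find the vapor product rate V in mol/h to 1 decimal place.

V = 175.7 mol/h

Newton–Raphson from ψ = 0.47:
  ψ = 0.4700: g = 0.04218, g' = -0.5116 → ψ = 0.5524
  ψ = 0.5524: g = 0.00086, g' = -0.4931 → ψ = 0.5542
Converged at ψ = 0.5542.
Then V = ψ·F = 0.5542·317 = 175.7 mol/h and L = F − V = 141.3 mol/h.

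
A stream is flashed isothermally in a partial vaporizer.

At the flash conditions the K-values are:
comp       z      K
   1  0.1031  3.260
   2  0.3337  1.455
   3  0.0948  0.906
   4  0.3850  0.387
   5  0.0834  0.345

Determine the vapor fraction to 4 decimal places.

ψ = 0.1271

Material balance + equilibrium reduce to Σ zᵢ(Kᵢ−1)/(1+ψ(Kᵢ−1)) = 0.
Check two-phase: ΣzᵢKᵢ = 1.0853 > 1 and Σzᵢ/Kᵢ = 1.6022 > 1, so g(0) = 0.0853 > 0 and g(1) = -0.6022 < 0.
Newton iteration, ψ⁰ = 0.54:
  ψ = 0.5400: g = -0.21987, g' = -0.5612 → ψ = 0.1482
  ψ = 0.1482: g = -0.01234, g' = -0.5759 → ψ = 0.1268
  ψ = 0.1268: g = 0.00018, g' = -0.5934 → ψ = 0.1271
Converged at ψ = 0.1271.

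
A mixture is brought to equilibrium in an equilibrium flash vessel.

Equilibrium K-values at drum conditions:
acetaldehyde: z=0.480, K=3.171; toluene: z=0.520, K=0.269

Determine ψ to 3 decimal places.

ψ = 0.417

Let ψ = V/F and solve Σ zᵢ(Kᵢ−1)/(1+ψ(Kᵢ−1)) = 0.
Feasibility: ΣzᵢKᵢ = 1.662, Σzᵢ/Kᵢ = 2.084 — both > 1, two phases present.
Iterate (Newton) starting at ψ = 0.33:
  ψ = 0.330: g = 0.1062, g' = -1.251 → ψ = 0.415
  ψ = 0.415: g = 0.0027, g' = -1.199 → ψ = 0.417
Converged at ψ = 0.417.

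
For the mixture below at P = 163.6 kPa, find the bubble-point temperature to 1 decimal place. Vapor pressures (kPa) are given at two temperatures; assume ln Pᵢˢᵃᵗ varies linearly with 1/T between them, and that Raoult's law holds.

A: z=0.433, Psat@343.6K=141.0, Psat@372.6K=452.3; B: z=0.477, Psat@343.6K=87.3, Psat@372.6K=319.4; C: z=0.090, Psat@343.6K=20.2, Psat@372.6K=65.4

T = 353.7 K

Bubble-point temperature: ΣzᵢPᵢˢᵃᵗ(T) = P. Interpolate ln Pᵢˢᵃᵗ = aᵢ + bᵢ/T.
  T = 343.6 K: ΣzᵢPᵢˢᵃᵗ = 104.51 kPa
  T = 372.6 K: ΣzᵢPᵢˢᵃᵗ = 354.09 kPa
  T = 358.1 K: ΣzᵢPᵢˢᵃᵗ = 197.08 kPa
  T = 350.9 K: ΣzᵢPᵢˢᵃᵗ = 144.76 kPa
  T = 354.5 K: ΣzᵢPᵢˢᵃᵗ = 169.16 kPa
  T = 352.7 K: ΣzᵢPᵢˢᵃᵗ = 156.55 kPa
Interpolating between 352.7 K and 354.5 K gives T ≈ 353.7 K.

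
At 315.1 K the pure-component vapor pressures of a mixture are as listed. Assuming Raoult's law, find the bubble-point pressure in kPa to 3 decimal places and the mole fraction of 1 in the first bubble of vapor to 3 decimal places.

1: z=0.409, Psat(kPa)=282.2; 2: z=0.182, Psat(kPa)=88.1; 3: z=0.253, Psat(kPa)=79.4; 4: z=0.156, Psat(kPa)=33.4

Pbub = 156.753 kPa, y_1 = 0.736

At the bubble point ψ → 0, so ΣzᵢKᵢ = 1 with Kᵢ = Pᵢˢᵃᵗ/P ⇒ P = ΣzᵢPᵢˢᵃᵗ.
P = 0.409·282.2 + 0.182·88.1 + 0.253·79.4 + 0.156·33.4 = 156.753 kPa
yᵢ = zᵢPᵢˢᵃᵗ/P ⇒ y_1 = 0.409·282.2/156.753 = 0.736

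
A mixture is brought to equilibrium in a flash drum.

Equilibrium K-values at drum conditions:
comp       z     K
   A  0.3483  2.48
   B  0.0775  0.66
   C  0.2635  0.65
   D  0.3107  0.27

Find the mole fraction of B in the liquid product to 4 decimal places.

Rachford–Rice: g(V/F) = Σ zᵢ(Kᵢ−1)/(1+V/F(Kᵢ−1)) = 0.
Check two-phase: ΣzᵢKᵢ = 1.1701 > 1 and Σzᵢ/Kᵢ = 1.8140 > 1, so g(0) = 0.1701 > 0 and g(1) = -0.8140 < 0.
Iterate (Newton) starting at V/F = 0.48:
  V/F = 0.4800: g = -0.19011, g' = -0.7126 → V/F = 0.2132
  V/F = 0.2132: g = -0.00485, g' = -0.7212 → V/F = 0.2065
Converged at V/F = 0.2065.
Compositions from xᵢ = zᵢ/(1+V/F(Kᵢ−1)), yᵢ = Kᵢxᵢ:
  A: x = 0.2668, y = 0.6616
  B: x = 0.0834, y = 0.0550
  C: x = 0.2840, y = 0.1846
  D: x = 0.3658, y = 0.0988

x_B = 0.0834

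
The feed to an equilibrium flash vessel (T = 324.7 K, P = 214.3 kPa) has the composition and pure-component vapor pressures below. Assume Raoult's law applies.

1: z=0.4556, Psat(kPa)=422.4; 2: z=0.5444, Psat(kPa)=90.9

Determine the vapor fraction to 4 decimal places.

ψ = 0.2306

Raoult's law: Kᵢ = Pᵢˢᵃᵗ/P = Pᵢˢᵃᵗ/214.3.
  K_1 = 422.4/214.3 = 1.971069, K_2 = 90.9/214.3 = 0.424172
Binary case is linear: z₁(K₁−1)(1+ψ(K₂−1)) + z₂(K₂−1)(1+ψ(K₁−1)) = 0
⇒ ψ = [z₁(K₁−1)+z₂(K₂−1)] / [−(K₁−1)(K₂−1)] = 0.12894/0.55917 = 0.2306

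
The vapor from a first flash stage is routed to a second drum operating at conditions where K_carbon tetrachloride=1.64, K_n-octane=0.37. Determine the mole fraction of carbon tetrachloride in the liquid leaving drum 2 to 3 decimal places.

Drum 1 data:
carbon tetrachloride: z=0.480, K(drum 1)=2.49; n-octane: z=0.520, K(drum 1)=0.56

x_carbon tetrachloride (drum 2) = 0.496

Drum 1:
Material balance + equilibrium reduce to Σ zᵢ(Kᵢ−1)/(1+ψ₁(Kᵢ−1)) = 0.
Feasibility: ΣzᵢKᵢ = 1.486, Σzᵢ/Kᵢ = 1.121 — both > 1, two phases present.
Binary case is linear: z₁(K₁−1)(1+ψ₁(K₂−1)) + z₂(K₂−1)(1+ψ₁(K₁−1)) = 0
⇒ ψ₁ = [z₁(K₁−1)+z₂(K₂−1)] / [−(K₁−1)(K₂−1)] = 0.4864/0.6556 = 0.742
Drum-1 compositions:
  carbon tetrachloride: x = 0.228, y = 0.568
  n-octane: x = 0.772, y = 0.432
Drum-2 feed = drum-1 vapor: z₂ = (0.5677, 0.4323).
Drum 2:
Binary case is linear: z₁(K₁−1)(1+ψ₂(K₂−1)) + z₂(K₂−1)(1+ψ₂(K₁−1)) = 0
⇒ ψ₂ = [z₁(K₁−1)+z₂(K₂−1)] / [−(K₁−1)(K₂−1)] = 0.0909/0.4032 = 0.226
  carbon tetrachloride: x = 0.496, y = 0.814
  n-octane: x = 0.504, y = 0.186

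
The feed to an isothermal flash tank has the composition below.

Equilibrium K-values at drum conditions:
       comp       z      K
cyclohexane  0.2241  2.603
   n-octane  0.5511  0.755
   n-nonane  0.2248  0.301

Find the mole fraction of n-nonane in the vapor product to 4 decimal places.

Material balance + equilibrium reduce to Σ zᵢ(Kᵢ−1)/(1+V/F(Kᵢ−1)) = 0.
g(0) = ΣzᵢKᵢ − 1 = 0.0671 and g(1) = 1 − Σzᵢ/Kᵢ = -0.5629, so a root lies in (0, 1).
Newton–Raphson from V/F = 0.5:
  V/F = 0.5000: g = -0.19602, g' = -0.4800 → V/F = 0.0916
  V/F = 0.0916: g = 0.00724, g' = -0.5978 → V/F = 0.1037
  V/F = 0.1037: g = 0.00007, g' = -0.5859 → V/F = 0.1038
Converged at V/F = 0.1038.
Compositions from xᵢ = zᵢ/(1+V/F(Kᵢ−1)), yᵢ = Kᵢxᵢ:
  cyclohexane: x = 0.1921, y = 0.5001
  n-octane: x = 0.5655, y = 0.4269
  n-nonane: x = 0.2424, y = 0.0730

y_n-nonane = 0.0730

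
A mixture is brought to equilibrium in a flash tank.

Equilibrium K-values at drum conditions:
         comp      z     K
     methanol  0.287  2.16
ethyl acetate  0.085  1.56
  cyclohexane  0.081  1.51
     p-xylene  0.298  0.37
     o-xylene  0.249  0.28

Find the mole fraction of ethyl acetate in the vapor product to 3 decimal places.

y_ethyl acetate = 0.127

Rachford–Rice: g(V/F) = Σ zᵢ(Kᵢ−1)/(1+V/F(Kᵢ−1)) = 0.
g(0) = ΣzᵢKᵢ − 1 = 0.055 and g(1) = 1 − Σzᵢ/Kᵢ = -0.936, so a root lies in (0, 1).
Iterate (Newton) starting at V/F = 0.5:
  V/F = 0.500: g = -0.2734, g' = -0.752 → V/F = 0.136
  V/F = 0.136: g = -0.0338, g' = -0.630 → V/F = 0.083
Converged at V/F = 0.083.
Compositions from xᵢ = zᵢ/(1+V/F(Kᵢ−1)), yᵢ = Kᵢxᵢ:
  methanol: x = 0.262, y = 0.565
  ethyl acetate: x = 0.081, y = 0.127
  cyclohexane: x = 0.078, y = 0.117
  p-xylene: x = 0.314, y = 0.116
  o-xylene: x = 0.265, y = 0.074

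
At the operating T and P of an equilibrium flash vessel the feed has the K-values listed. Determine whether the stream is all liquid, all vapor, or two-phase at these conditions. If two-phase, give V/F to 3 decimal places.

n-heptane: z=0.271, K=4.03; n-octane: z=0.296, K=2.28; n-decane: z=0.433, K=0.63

ΣzᵢKᵢ = 2.040; Σzᵢ/Kᵢ = 0.884.
Since Σzᵢ/Kᵢ < 1 the mixture is above its dew point — single vapor phase.

all vapor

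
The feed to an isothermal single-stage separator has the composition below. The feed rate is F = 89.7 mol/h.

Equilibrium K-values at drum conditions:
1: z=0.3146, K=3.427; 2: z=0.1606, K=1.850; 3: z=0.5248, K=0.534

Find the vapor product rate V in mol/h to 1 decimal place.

V = 63.7 mol/h

Rachford–Rice: g(ψ) = Σ zᵢ(Kᵢ−1)/(1+ψ(Kᵢ−1)) = 0.
Feasibility: ΣzᵢKᵢ = 1.6555, Σzᵢ/Kᵢ = 1.1614 — both > 1, two phases present.
Newton iteration, ψ⁰ = 0.5:
  ψ = 0.5000: g = 0.12189, g' = -0.6291 → ψ = 0.6938
  ψ = 0.6938: g = 0.00898, g' = -0.5521 → ψ = 0.7100
  ψ = 0.7100: g = 0.00002, g' = -0.5495 → ψ = 0.7101
Converged at ψ = 0.7101.
Then V = ψ·F = 0.7101·89.7 = 63.7 mol/h and L = F − V = 26.0 mol/h.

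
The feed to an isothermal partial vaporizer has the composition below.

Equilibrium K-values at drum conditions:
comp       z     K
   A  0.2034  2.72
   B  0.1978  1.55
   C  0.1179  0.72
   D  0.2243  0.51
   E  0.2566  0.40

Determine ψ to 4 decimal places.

ψ = 0.2471

Iterate (Newton) starting at ψ = 0.59:
  ψ = 0.5900: g = -0.17670, g' = -0.5235 → ψ = 0.2525
  ψ = 0.2525: g = -0.00295, g' = -0.5478 → ψ = 0.2471
Converged at ψ = 0.2471.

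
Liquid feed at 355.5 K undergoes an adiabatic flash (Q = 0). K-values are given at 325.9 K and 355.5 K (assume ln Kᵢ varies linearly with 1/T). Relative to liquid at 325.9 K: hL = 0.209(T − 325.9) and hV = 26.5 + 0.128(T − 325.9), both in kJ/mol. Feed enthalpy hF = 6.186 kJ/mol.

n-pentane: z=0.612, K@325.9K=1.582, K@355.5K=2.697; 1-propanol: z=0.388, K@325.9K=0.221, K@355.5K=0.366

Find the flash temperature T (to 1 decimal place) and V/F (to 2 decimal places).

T = 328.5 K, V/F = 0.21

Adiabatic flash: solve Rachford–Rice at each trial T, then check hF = ψ·hV(T) + (1−ψ)·hL(T).
  T = 325.9 K: K = (1.582, 0.221), RR gives ψ = 0.119, H_out = 3.152 kJ/mol
  T = 355.5 K: K = (2.697, 0.366), RR gives ψ = 0.737, H_out = 23.942 kJ/mol
  T = 340.7 K: K = (2.090, 0.288), RR gives ψ = 0.503, H_out = 15.818 kJ/mol
  T = 333.3 K: K = (1.824, 0.253), RR gives ψ = 0.348, H_out = 10.563 kJ/mol
  T = 329.6 K: K = (1.700, 0.237), RR gives ψ = 0.247, H_out = 7.253 kJ/mol
  T = 327.8 K: K = (1.642, 0.229), RR gives ψ = 0.189, H_out = 5.381 kJ/mol
  T = 328.7 K: K = (1.671, 0.233), RR gives ψ = 0.219, H_out = 6.343 kJ/mol
  T = 328.2 K: K = (1.655, 0.231), RR gives ψ = 0.203, H_out = 5.815 kJ/mol
  T = 328.4 K: K = (1.661, 0.231), RR gives ψ = 0.209, H_out = 6.028 kJ/mol
  T = 328.5 K: K = (1.664, 0.232), RR gives ψ = 0.213, H_out = 6.134 kJ/mol
Linear interpolation between T = 328.5 (H_out = 6.134) and T = 328.7 (H_out = 6.343) on hF = 6.186 gives T ≈ 328.5 K, at which ψ = 0.21.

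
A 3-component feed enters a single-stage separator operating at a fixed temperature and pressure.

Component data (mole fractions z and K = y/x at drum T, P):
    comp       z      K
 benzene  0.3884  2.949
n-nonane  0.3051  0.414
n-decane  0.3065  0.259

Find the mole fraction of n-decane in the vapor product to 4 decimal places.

Material balance + equilibrium reduce to Σ zᵢ(Kᵢ−1)/(1+β(Kᵢ−1)) = 0.
g(0) = ΣzᵢKᵢ − 1 = 0.3511 and g(1) = 1 − Σzᵢ/Kᵢ = -1.0521, so a root lies in (0, 1).
Newton iteration, β⁰ = 0.32:
  β = 0.3200: g = -0.05154, g' = -1.0075 → β = 0.2688
  β = 0.2688: g = 0.00088, g' = -1.0453 → β = 0.2697
Converged at β = 0.2697.
Compositions from xᵢ = zᵢ/(1+β(Kᵢ−1)), yᵢ = Kᵢxᵢ:
  benzene: x = 0.2546, y = 0.7508
  n-nonane: x = 0.3624, y = 0.1500
  n-decane: x = 0.3830, y = 0.0992

y_n-decane = 0.0992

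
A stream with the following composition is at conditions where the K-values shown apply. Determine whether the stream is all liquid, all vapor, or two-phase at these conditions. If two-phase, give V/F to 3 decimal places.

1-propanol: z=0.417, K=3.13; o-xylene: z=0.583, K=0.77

all vapor

ΣzᵢKᵢ = 1.754; Σzᵢ/Kᵢ = 0.890.
Since Σzᵢ/Kᵢ < 1 the mixture is above its dew point — single vapor phase.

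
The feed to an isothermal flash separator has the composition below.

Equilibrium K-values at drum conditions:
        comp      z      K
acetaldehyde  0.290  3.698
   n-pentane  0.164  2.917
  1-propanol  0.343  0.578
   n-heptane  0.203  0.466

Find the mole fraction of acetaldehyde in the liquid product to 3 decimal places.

x_acetaldehyde = 0.097

Material balance + equilibrium reduce to Σ zᵢ(Kᵢ−1)/(1+ψ(Kᵢ−1)) = 0.
Check two-phase: ΣzᵢKᵢ = 1.844 > 1 and Σzᵢ/Kᵢ = 1.164 > 1, so g(0) = 0.844 > 0 and g(1) = -0.164 < 0.
Newton iteration, ψ⁰ = 0.62:
  ψ = 0.620: g = 0.0783, g' = -0.663 → ψ = 0.738
  ψ = 0.738: g = 0.0026, g' = -0.626 → ψ = 0.742
Converged at ψ = 0.742.
Compositions from xᵢ = zᵢ/(1+ψ(Kᵢ−1)), yᵢ = Kᵢxᵢ:
  acetaldehyde: x = 0.097, y = 0.357
  n-pentane: x = 0.068, y = 0.197
  1-propanol: x = 0.499, y = 0.289
  n-heptane: x = 0.336, y = 0.157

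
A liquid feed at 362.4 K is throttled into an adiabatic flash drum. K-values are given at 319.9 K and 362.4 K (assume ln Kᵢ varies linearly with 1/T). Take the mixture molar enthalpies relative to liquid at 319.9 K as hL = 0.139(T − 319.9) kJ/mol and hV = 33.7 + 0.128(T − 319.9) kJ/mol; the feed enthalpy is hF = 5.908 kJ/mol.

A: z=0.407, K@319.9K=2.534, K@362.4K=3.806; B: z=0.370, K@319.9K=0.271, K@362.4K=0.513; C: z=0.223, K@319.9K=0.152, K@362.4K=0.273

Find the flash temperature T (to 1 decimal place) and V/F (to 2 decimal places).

T = 322.6 K, V/F = 0.16

Adiabatic flash: solve Rachford–Rice at each trial T, then check hF = ψ·hV(T) + (1−ψ)·hL(T).
  T = 319.9 K: K = (2.534, 0.271, 0.152), RR gives ψ = 0.139, H_out = 4.687 kJ/mol
  T = 362.4 K: K = (3.806, 0.513, 0.273), RR gives ψ = 0.482, H_out = 21.940 kJ/mol
  T = 341.1 K: K = (3.144, 0.380, 0.207), RR gives ψ = 0.315, H_out = 13.493 kJ/mol
  T = 330.5 K: K = (2.832, 0.323, 0.178), RR gives ψ = 0.232, H_out = 9.252 kJ/mol
  T = 325.2 K: K = (2.681, 0.296, 0.165), RR gives ψ = 0.187, H_out = 7.028 kJ/mol
  T = 322.5 K: K = (2.606, 0.283, 0.158), RR gives ψ = 0.163, H_out = 5.853 kJ/mol
  T = 323.9 K: K = (2.645, 0.290, 0.162), RR gives ψ = 0.176, H_out = 6.467 kJ/mol
Linear interpolation between T = 322.5 (H_out = 5.853) and T = 323.9 (H_out = 6.467) on hF = 5.908 gives T ≈ 322.6 K, at which ψ = 0.16.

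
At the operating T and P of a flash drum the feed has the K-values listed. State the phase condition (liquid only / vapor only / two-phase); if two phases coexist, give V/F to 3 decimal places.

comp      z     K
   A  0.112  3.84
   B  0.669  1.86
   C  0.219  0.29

ΣzᵢKᵢ = 1.738; Σzᵢ/Kᵢ = 1.144.
Both exceed 1, so a two-phase solution exists.
Rachford–Rice: g(ψ) = Σ zᵢ(Kᵢ−1)/(1+ψ(Kᵢ−1)) = 0.
Iterate (Newton) starting at ψ = 0.6:
  ψ = 0.600: g = 0.2263, g' = -0.674 → ψ = 0.936
  ψ = 0.936: g = -0.0575, g' = -1.199 → ψ = 0.888
  ψ = 0.888: g = -0.0040, g' = -1.040 → ψ = 0.884
Converged at ψ = 0.884.

two-phase, V/F = 0.884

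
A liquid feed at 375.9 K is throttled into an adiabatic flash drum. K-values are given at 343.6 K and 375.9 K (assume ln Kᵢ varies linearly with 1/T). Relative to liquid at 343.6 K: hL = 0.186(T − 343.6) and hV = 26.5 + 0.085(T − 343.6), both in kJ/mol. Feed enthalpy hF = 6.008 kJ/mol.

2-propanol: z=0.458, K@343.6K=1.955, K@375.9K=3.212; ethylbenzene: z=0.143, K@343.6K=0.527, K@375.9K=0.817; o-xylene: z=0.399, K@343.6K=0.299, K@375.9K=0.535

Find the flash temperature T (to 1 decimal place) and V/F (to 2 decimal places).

T = 346.2 K, V/F = 0.21

Adiabatic flash: solve Rachford–Rice at each trial T, then check hF = ψ·hV(T) + (1−ψ)·hL(T).
  T = 343.6 K: K = (1.955, 0.527, 0.299), RR gives ψ = 0.145, H_out = 3.852 kJ/mol
  T = 375.9 K: K = (3.212, 0.817, 0.535), RR gives ψ = 0.877, H_out = 26.393 kJ/mol
  T = 359.8 K: K = (2.536, 0.663, 0.406), RR gives ψ = 0.504, H_out = 15.539 kJ/mol
  T = 351.7 K: K = (2.233, 0.593, 0.349), RR gives ψ = 0.336, H_out = 10.124 kJ/mol
  T = 347.6 K: K = (2.089, 0.559, 0.323), RR gives ψ = 0.244, H_out = 7.113 kJ/mol
  T = 345.6 K: K = (2.021, 0.543, 0.311), RR gives ψ = 0.196, H_out = 5.531 kJ/mol
Linear interpolation between T = 345.6 (H_out = 5.531) and T = 347.6 (H_out = 7.113) on hF = 6.008 gives T ≈ 346.2 K, at which ψ = 0.21.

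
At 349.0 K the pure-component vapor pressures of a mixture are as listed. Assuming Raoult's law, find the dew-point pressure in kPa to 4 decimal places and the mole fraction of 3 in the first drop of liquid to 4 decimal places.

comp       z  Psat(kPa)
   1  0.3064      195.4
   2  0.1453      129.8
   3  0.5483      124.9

At the dew point ψ → 1, so Σzᵢ/Kᵢ = 1 with Kᵢ = Pᵢˢᵃᵗ/P ⇒ 1/P = Σzᵢ/Pᵢˢᵃᵗ.
1/P = 0.3064/195.4 + 0.1453/129.8 + 0.5483/124.9 = 0.0070774 ⇒ P = 141.2950 kPa
xᵢ = zᵢP/Pᵢˢᵃᵗ ⇒ x_3 = 0.5483·141.2950/124.9 = 0.6203

Pdew = 141.2950 kPa, x_3 = 0.6203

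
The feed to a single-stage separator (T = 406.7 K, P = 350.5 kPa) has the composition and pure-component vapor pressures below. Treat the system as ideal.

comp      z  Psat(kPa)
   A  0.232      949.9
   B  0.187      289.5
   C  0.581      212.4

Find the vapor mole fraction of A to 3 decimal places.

y_A = 0.452

Raoult's law: Kᵢ = Pᵢˢᵃᵗ/P = Pᵢˢᵃᵗ/350.5.
  K_A = 949.9/350.5 = 2.71013, K_B = 289.5/350.5 = 0.82596, K_C = 212.4/350.5 = 0.60599
Iterate (Newton) starting at V/F = 0.41:
  V/F = 0.410: g = -0.0748, g' = -0.369 → V/F = 0.207
  V/F = 0.207: g = 0.0098, g' = -0.483 → V/F = 0.228
Converged at V/F = 0.228.
Compositions from xᵢ = zᵢ/(1+V/F(Kᵢ−1)), yᵢ = Kᵢxᵢ:
  A: x = 0.167, y = 0.452
  B: x = 0.195, y = 0.161
  C: x = 0.638, y = 0.387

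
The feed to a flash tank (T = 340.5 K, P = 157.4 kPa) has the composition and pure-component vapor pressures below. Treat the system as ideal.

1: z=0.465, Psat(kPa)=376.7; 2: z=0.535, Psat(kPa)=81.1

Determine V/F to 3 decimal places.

V/F = 0.575

Raoult's law: Kᵢ = Pᵢˢᵃᵗ/P = Pᵢˢᵃᵗ/157.4.
  K_1 = 376.7/157.4 = 2.39327, K_2 = 81.1/157.4 = 0.51525
Iterate (Newton) starting at V/F = 0.5:
  V/F = 0.500: g = 0.0395, g' = -0.533 → V/F = 0.574
  V/F = 0.574: g = 0.0005, g' = -0.520 → V/F = 0.575
Converged at V/F = 0.575.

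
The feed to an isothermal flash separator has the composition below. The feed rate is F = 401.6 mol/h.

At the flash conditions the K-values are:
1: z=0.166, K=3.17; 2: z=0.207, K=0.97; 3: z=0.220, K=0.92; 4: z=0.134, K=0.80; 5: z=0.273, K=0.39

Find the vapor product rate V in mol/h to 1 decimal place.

V = 87.8 mol/h

Newton–Raphson from ψ = 0.5:
  ψ = 0.500: g = -0.1213, g' = -0.398 → ψ = 0.196
  ψ = 0.196: g = 0.0117, g' = -0.524 → ψ = 0.218
  ψ = 0.218: g = 0.0002, g' = -0.503 → ψ = 0.219
Converged at ψ = 0.219.
Then V = ψ·F = 0.2186·401.6 = 87.8 mol/h and L = F − V = 313.8 mol/h.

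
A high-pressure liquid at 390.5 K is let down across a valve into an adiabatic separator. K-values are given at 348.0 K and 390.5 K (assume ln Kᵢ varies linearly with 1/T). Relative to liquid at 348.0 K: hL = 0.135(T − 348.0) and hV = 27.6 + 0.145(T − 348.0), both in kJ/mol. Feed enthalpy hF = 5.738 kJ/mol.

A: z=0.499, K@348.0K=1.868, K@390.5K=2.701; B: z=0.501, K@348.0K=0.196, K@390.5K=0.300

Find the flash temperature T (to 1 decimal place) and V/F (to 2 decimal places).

T = 357.7 K, V/F = 0.16

Adiabatic flash: solve Rachford–Rice at each trial T, then check hF = ψ·hV(T) + (1−ψ)·hL(T).
  T = 348.0 K: K = (1.868, 0.196), RR gives ψ = 0.043, H_out = 1.199 kJ/mol
  T = 390.5 K: K = (2.701, 0.300), RR gives ψ = 0.418, H_out = 17.461 kJ/mol
  T = 369.2 K: K = (2.269, 0.245), RR gives ψ = 0.266, H_out = 10.274 kJ/mol
  T = 358.6 K: K = (2.065, 0.220), RR gives ψ = 0.169, H_out = 6.120 kJ/mol
  T = 353.3 K: K = (1.965, 0.208), RR gives ψ = 0.111, H_out = 3.784 kJ/mol
  T = 356.0 K: K = (2.016, 0.214), RR gives ψ = 0.142, H_out = 5.001 kJ/mol
  T = 357.3 K: K = (2.040, 0.217), RR gives ψ = 0.156, H_out = 5.566 kJ/mol
Linear interpolation between T = 357.3 (H_out = 5.566) and T = 358.6 (H_out = 6.120) on hF = 5.738 gives T ≈ 357.7 K, at which ψ = 0.16.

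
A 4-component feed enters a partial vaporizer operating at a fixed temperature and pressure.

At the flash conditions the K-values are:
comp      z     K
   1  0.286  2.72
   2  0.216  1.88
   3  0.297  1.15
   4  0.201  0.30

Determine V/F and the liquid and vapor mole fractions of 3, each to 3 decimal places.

V/F = 0.851, x_3 = 0.263, y_3 = 0.303

Material balance + equilibrium reduce to Σ zᵢ(Kᵢ−1)/(1+V/F(Kᵢ−1)) = 0.
Check two-phase: ΣzᵢKᵢ = 1.586 > 1 and Σzᵢ/Kᵢ = 1.148 > 1, so g(0) = 0.586 > 0 and g(1) = -0.148 < 0.
Newton–Raphson from V/F = 0.5:
  V/F = 0.500: g = 0.2215, g' = -0.564 → V/F = 0.893
  V/F = 0.893: g = -0.0352, g' = -0.889 → V/F = 0.853
  V/F = 0.853: g = -0.0017, g' = -0.805 → V/F = 0.851
Converged at V/F = 0.851.
Compositions from xᵢ = zᵢ/(1+V/F(Kᵢ−1)), yᵢ = Kᵢxᵢ:
  1: x = 0.116, y = 0.316
  2: x = 0.124, y = 0.232
  3: x = 0.263, y = 0.303
  4: x = 0.497, y = 0.149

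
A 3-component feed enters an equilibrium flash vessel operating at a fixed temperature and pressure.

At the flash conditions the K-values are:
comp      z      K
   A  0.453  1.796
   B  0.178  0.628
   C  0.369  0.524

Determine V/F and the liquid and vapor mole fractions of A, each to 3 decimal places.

V/F = 0.335, x_A = 0.358, y_A = 0.642

Material balance + equilibrium reduce to Σ zᵢ(Kᵢ−1)/(1+V/F(Kᵢ−1)) = 0.
g(0) = ΣzᵢKᵢ − 1 = 0.119 and g(1) = 1 − Σzᵢ/Kᵢ = -0.240, so a root lies in (0, 1).
Iterate (Newton) starting at V/F = 0.48:
  V/F = 0.480: g = -0.0474, g' = -0.327 → V/F = 0.335
Converged at V/F = 0.335.
Compositions from xᵢ = zᵢ/(1+V/F(Kᵢ−1)), yᵢ = Kᵢxᵢ:
  A: x = 0.358, y = 0.642
  B: x = 0.203, y = 0.128
  C: x = 0.439, y = 0.230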